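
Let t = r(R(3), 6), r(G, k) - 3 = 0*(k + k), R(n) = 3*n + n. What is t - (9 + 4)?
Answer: -10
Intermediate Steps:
R(n) = 4*n
r(G, k) = 3 (r(G, k) = 3 + 0*(k + k) = 3 + 0*(2*k) = 3 + 0 = 3)
t = 3
t - (9 + 4) = 3 - (9 + 4) = 3 - 13 = -10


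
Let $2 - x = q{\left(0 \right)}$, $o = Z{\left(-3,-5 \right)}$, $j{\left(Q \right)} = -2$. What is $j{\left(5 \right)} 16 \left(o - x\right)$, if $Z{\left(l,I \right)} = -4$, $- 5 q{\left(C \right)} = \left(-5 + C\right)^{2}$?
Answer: $352$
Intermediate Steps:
$q{\left(C \right)} = - \frac{\left(-5 + C\right)^{2}}{5}$
$o = -4$
$x = 7$ ($x = 2 - - \frac{\left(-5 + 0\right)^{2}}{5} = 2 - - \frac{\left(-5\right)^{2}}{5} = 2 - \left(- \frac{1}{5}\right) 25 = 2 - -5 = 2 + 5 = 7$)
$j{\left(5 \right)} 16 \left(o - x\right) = \left(-2\right) 16 \left(-4 - 7\right) = - 32 \left(-4 - 7\right) = \left(-32\right) \left(-11\right) = 352$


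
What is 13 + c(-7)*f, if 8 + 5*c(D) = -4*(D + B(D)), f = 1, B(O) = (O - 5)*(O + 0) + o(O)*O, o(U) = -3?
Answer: -67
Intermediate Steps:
B(O) = -3*O + O*(-5 + O) (B(O) = (O - 5)*(O + 0) - 3*O = (-5 + O)*O - 3*O = O*(-5 + O) - 3*O = -3*O + O*(-5 + O))
c(D) = -8/5 - 4*D/5 - 4*D*(-8 + D)/5 (c(D) = -8/5 + (-4*(D + D*(-8 + D)))/5 = -8/5 + (-4*D - 4*D*(-8 + D))/5 = -8/5 + (-4*D/5 - 4*D*(-8 + D)/5) = -8/5 - 4*D/5 - 4*D*(-8 + D)/5)
13 + c(-7)*f = 13 + (-8/5 - ⅘*(-7)² + (28/5)*(-7))*1 = 13 + (-8/5 - ⅘*49 - 196/5)*1 = 13 + (-8/5 - 196/5 - 196/5)*1 = 13 - 80*1 = 13 - 80 = -67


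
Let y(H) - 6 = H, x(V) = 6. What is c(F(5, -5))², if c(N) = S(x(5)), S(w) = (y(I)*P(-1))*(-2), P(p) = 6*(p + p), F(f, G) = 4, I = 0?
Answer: 20736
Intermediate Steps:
y(H) = 6 + H
P(p) = 12*p (P(p) = 6*(2*p) = 12*p)
S(w) = 144 (S(w) = ((6 + 0)*(12*(-1)))*(-2) = (6*(-12))*(-2) = -72*(-2) = 144)
c(N) = 144
c(F(5, -5))² = 144² = 20736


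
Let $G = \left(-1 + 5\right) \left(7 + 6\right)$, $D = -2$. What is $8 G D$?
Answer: $-832$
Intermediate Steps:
$G = 52$ ($G = 4 \cdot 13 = 52$)
$8 G D = 8 \cdot 52 \left(-2\right) = 416 \left(-2\right) = -832$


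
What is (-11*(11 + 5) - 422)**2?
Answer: 357604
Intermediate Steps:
(-11*(11 + 5) - 422)**2 = (-11*16 - 422)**2 = (-176 - 422)**2 = (-598)**2 = 357604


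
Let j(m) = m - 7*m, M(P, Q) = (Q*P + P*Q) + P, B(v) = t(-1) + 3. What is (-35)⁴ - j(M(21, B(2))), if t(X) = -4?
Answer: 1500499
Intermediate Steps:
B(v) = -1 (B(v) = -4 + 3 = -1)
M(P, Q) = P + 2*P*Q (M(P, Q) = (P*Q + P*Q) + P = 2*P*Q + P = P + 2*P*Q)
j(m) = -6*m
(-35)⁴ - j(M(21, B(2))) = (-35)⁴ - (-6)*21*(1 + 2*(-1)) = 1500625 - (-6)*21*(1 - 2) = 1500625 - (-6)*21*(-1) = 1500625 - (-6)*(-21) = 1500625 - 1*126 = 1500625 - 126 = 1500499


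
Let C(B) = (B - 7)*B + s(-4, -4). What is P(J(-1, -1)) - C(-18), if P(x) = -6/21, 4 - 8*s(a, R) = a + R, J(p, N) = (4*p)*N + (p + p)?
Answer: -6325/14 ≈ -451.79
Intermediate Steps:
J(p, N) = 2*p + 4*N*p (J(p, N) = 4*N*p + 2*p = 2*p + 4*N*p)
s(a, R) = ½ - R/8 - a/8 (s(a, R) = ½ - (a + R)/8 = ½ - (R + a)/8 = ½ + (-R/8 - a/8) = ½ - R/8 - a/8)
P(x) = -2/7 (P(x) = -6*1/21 = -2/7)
C(B) = 3/2 + B*(-7 + B) (C(B) = (B - 7)*B + (½ - ⅛*(-4) - ⅛*(-4)) = (-7 + B)*B + (½ + ½ + ½) = B*(-7 + B) + 3/2 = 3/2 + B*(-7 + B))
P(J(-1, -1)) - C(-18) = -2/7 - (3/2 + (-18)² - 7*(-18)) = -2/7 - (3/2 + 324 + 126) = -2/7 - 1*903/2 = -2/7 - 903/2 = -6325/14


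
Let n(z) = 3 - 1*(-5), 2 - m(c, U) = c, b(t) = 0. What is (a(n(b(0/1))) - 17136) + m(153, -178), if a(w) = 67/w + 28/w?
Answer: -138201/8 ≈ -17275.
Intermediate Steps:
m(c, U) = 2 - c
n(z) = 8 (n(z) = 3 + 5 = 8)
a(w) = 95/w
(a(n(b(0/1))) - 17136) + m(153, -178) = (95/8 - 17136) + (2 - 1*153) = (95*(⅛) - 17136) + (2 - 153) = (95/8 - 17136) - 151 = -136993/8 - 151 = -138201/8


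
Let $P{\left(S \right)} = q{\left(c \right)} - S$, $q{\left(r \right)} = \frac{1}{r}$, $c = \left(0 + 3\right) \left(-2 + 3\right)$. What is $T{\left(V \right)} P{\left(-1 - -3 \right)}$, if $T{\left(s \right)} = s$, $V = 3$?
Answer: $-5$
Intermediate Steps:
$c = 3$ ($c = 3 \cdot 1 = 3$)
$P{\left(S \right)} = \frac{1}{3} - S$
$T{\left(V \right)} P{\left(-1 - -3 \right)} = 3 \left(\frac{1}{3} - \left(-1 - -3\right)\right) = 3 \left(\frac{1}{3} - \left(-1 + 3\right)\right) = 3 \left(\frac{1}{3} - 2\right) = 3 \left(- \frac{5}{3}\right) = -5$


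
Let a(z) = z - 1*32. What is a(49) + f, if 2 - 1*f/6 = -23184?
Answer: 139133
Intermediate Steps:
a(z) = -32 + z (a(z) = z - 32 = -32 + z)
f = 139116 (f = 12 - 6*(-23184) = 12 + 139104 = 139116)
a(49) + f = (-32 + 49) + 139116 = 17 + 139116 = 139133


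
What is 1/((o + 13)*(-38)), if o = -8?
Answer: -1/190 ≈ -0.0052632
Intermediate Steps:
1/((o + 13)*(-38)) = 1/((-8 + 13)*(-38)) = 1/(5*(-38)) = 1/(-190) = -1/190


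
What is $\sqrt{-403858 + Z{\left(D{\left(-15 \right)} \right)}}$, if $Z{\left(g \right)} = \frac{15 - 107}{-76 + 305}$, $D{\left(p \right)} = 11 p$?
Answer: $\frac{i \sqrt{21178738446}}{229} \approx 635.5 i$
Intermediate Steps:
$Z{\left(g \right)} = - \frac{92}{229}$
$\sqrt{-403858 + Z{\left(D{\left(-15 \right)} \right)}} = \sqrt{-403858 - \frac{92}{229}} = \sqrt{- \frac{92483574}{229}} = \frac{i \sqrt{21178738446}}{229}$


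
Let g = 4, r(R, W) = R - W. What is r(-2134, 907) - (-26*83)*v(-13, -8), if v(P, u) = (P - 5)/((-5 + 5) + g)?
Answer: -12752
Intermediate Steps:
v(P, u) = -5/4 + P/4 (v(P, u) = (P - 5)/((-5 + 5) + 4) = (-5 + P)/(0 + 4) = (-5 + P)/4 = (-5 + P)*(¼) = -5/4 + P/4)
r(-2134, 907) - (-26*83)*v(-13, -8) = (-2134 - 1*907) - (-26*83)*(-5/4 + (¼)*(-13)) = (-2134 - 907) - (-2158)*(-5/4 - 13/4) = -3041 - (-2158)*(-9)/2 = -3041 - 1*9711 = -3041 - 9711 = -12752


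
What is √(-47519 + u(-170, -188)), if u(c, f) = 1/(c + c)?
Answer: I*√1373299185/170 ≈ 217.99*I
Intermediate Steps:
u(c, f) = 1/(2*c)
√(-47519 + u(-170, -188)) = √(-47519 + (½)/(-170)) = √(-47519 + (½)*(-1/170)) = √(-47519 - 1/340) = √(-16156461/340) = I*√1373299185/170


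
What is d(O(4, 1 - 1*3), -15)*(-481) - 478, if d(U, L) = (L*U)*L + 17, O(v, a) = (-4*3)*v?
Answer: 5186145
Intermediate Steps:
O(v, a) = -12*v
d(U, L) = 17 + U*L² (d(U, L) = U*L² + 17 = 17 + U*L²)
d(O(4, 1 - 1*3), -15)*(-481) - 478 = (17 - 12*4*(-15)²)*(-481) - 478 = (17 - 48*225)*(-481) - 478 = (17 - 10800)*(-481) - 478 = -10783*(-481) - 478 = 5186623 - 478 = 5186145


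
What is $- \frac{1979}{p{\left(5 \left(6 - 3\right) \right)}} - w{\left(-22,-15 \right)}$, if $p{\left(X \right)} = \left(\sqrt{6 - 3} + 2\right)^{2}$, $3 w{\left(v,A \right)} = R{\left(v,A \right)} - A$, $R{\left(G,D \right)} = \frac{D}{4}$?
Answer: $- \frac{55427}{4} + 7916 \sqrt{3} \approx -145.84$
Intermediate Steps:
$R{\left(G,D \right)} = \frac{D}{4}$ ($R{\left(G,D \right)} = D \frac{1}{4} = \frac{D}{4}$)
$w{\left(v,A \right)} = - \frac{A}{4}$ ($w{\left(v,A \right)} = \frac{\frac{A}{4} - A}{3} = \frac{\left(- \frac{3}{4}\right) A}{3} = - \frac{A}{4}$)
$p{\left(X \right)} = \left(2 + \sqrt{3}\right)^{2}$ ($p{\left(X \right)} = \left(\sqrt{3} + 2\right)^{2} = \left(2 + \sqrt{3}\right)^{2}$)
$- \frac{1979}{p{\left(5 \left(6 - 3\right) \right)}} - w{\left(-22,-15 \right)} = - \frac{1979}{\left(2 + \sqrt{3}\right)^{2}} - \left(- \frac{1}{4}\right) \left(-15\right) = - \frac{1979}{\left(2 + \sqrt{3}\right)^{2}} - \frac{15}{4} = - \frac{15}{4} - \frac{1979}{\left(2 + \sqrt{3}\right)^{2}}$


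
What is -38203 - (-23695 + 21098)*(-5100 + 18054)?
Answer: 33603335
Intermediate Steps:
-38203 - (-23695 + 21098)*(-5100 + 18054) = -38203 - (-2597)*12954 = -38203 - 1*(-33641538) = -38203 + 33641538 = 33603335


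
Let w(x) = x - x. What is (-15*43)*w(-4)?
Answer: 0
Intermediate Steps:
w(x) = 0
(-15*43)*w(-4) = -15*43*0 = -645*0 = 0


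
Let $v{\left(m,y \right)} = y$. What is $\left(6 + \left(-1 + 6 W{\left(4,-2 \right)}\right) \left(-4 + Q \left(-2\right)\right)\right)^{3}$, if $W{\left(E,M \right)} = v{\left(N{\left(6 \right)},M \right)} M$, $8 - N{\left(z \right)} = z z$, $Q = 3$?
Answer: $-11239424$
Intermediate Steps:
$N{\left(z \right)} = 8 - z^{2}$ ($N{\left(z \right)} = 8 - z z = 8 - z^{2}$)
$W{\left(E,M \right)} = M^{2}$ ($W{\left(E,M \right)} = M M = M^{2}$)
$\left(6 + \left(-1 + 6 W{\left(4,-2 \right)}\right) \left(-4 + Q \left(-2\right)\right)\right)^{3} = \left(6 + \left(-1 + 6 \left(-2\right)^{2}\right) \left(-4 + 3 \left(-2\right)\right)\right)^{3} = \left(6 + \left(-1 + 6 \cdot 4\right) \left(-4 - 6\right)\right)^{3} = \left(6 + \left(-1 + 24\right) \left(-10\right)\right)^{3} = \left(6 + 23 \left(-10\right)\right)^{3} = \left(6 - 230\right)^{3} = \left(-224\right)^{3} = -11239424$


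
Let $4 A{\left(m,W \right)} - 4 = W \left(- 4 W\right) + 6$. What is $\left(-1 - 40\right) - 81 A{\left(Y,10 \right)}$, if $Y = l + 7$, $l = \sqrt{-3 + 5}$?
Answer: $\frac{15713}{2} \approx 7856.5$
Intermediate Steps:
$l = \sqrt{2} \approx 1.4142$
$Y = 7 + \sqrt{2}$ ($Y = \sqrt{2} + 7 = 7 + \sqrt{2} \approx 8.4142$)
$A{\left(m,W \right)} = \frac{5}{2} - W^{2}$ ($A{\left(m,W \right)} = 1 + \frac{W \left(- 4 W\right) + 6}{4} = 1 + \frac{- 4 W^{2} + 6}{4} = 1 + \frac{6 - 4 W^{2}}{4} = 1 - \left(- \frac{3}{2} + W^{2}\right) = \frac{5}{2} - W^{2}$)
$\left(-1 - 40\right) - 81 A{\left(Y,10 \right)} = \left(-1 - 40\right) - 81 \left(\frac{5}{2} - 10^{2}\right) = -41 - 81 \left(\frac{5}{2} - 100\right) = -41 - - \frac{15795}{2} = -41 + \frac{15795}{2} = \frac{15713}{2}$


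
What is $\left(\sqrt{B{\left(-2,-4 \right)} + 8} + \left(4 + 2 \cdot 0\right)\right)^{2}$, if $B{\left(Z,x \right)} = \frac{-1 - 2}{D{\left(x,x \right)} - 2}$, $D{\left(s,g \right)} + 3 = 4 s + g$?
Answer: $\frac{\left(20 + \sqrt{203}\right)^{2}}{25} \approx 46.917$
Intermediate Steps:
$D{\left(s,g \right)} = -3 + g + 4 s$ ($D{\left(s,g \right)} = -3 + \left(4 s + g\right) = -3 + \left(g + 4 s\right) = -3 + g + 4 s$)
$B{\left(Z,x \right)} = - \frac{3}{-5 + 5 x}$ ($B{\left(Z,x \right)} = \frac{-1 - 2}{\left(-3 + x + 4 x\right) - 2} = - \frac{3}{\left(-3 + 5 x\right) - 2} = - \frac{3}{-5 + 5 x}$)
$\left(\sqrt{B{\left(-2,-4 \right)} + 8} + \left(4 + 2 \cdot 0\right)\right)^{2} = \left(\sqrt{- \frac{3}{-5 + 5 \left(-4\right)} + 8} + \left(4 + 2 \cdot 0\right)\right)^{2} = \left(\sqrt{- \frac{3}{-5 - 20} + 8} + \left(4 + 0\right)\right)^{2} = \left(\sqrt{- \frac{3}{-25} + 8} + 4\right)^{2} = \left(\sqrt{\left(-3\right) \left(- \frac{1}{25}\right) + 8} + 4\right)^{2} = \left(\sqrt{\frac{3}{25} + 8} + 4\right)^{2} = \left(\sqrt{\frac{203}{25}} + 4\right)^{2} = \left(\frac{\sqrt{203}}{5} + 4\right)^{2} = \left(4 + \frac{\sqrt{203}}{5}\right)^{2}$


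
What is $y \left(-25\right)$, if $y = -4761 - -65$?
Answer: $117400$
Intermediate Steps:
$y = -4696$ ($y = -4761 + 65 = -4696$)
$y \left(-25\right) = \left(-4696\right) \left(-25\right) = 117400$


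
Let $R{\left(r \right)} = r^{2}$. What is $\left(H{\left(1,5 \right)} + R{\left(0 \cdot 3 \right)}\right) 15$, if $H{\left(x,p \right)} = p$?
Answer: $75$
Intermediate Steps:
$\left(H{\left(1,5 \right)} + R{\left(0 \cdot 3 \right)}\right) 15 = \left(5 + \left(0 \cdot 3\right)^{2}\right) 15 = \left(5 + 0^{2}\right) 15 = \left(5 + 0\right) 15 = 5 \cdot 15 = 75$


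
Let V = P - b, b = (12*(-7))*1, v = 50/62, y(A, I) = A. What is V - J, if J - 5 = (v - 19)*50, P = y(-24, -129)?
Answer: 29905/31 ≈ 964.68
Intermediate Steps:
v = 25/31 (v = 50*(1/62) = 25/31 ≈ 0.80645)
P = -24
J = -28045/31 (J = 5 + (25/31 - 19)*50 = 5 - 564/31*50 = 5 - 28200/31 = -28045/31 ≈ -904.68)
b = -84 (b = -84*1 = -84)
V = 60 (V = -24 - 1*(-84) = -24 + 84 = 60)
V - J = 60 - 1*(-28045/31) = 60 + 28045/31 = 29905/31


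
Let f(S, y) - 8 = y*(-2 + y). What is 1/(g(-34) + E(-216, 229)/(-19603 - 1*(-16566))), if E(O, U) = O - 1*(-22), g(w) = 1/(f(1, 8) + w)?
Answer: 66814/7305 ≈ 9.1463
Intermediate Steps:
f(S, y) = 8 + y*(-2 + y)
g(w) = 1/(56 + w) (g(w) = 1/((8 + 8**2 - 2*8) + w) = 1/((8 + 64 - 16) + w) = 1/(56 + w))
E(O, U) = 22 + O (E(O, U) = O + 22 = 22 + O)
1/(g(-34) + E(-216, 229)/(-19603 - 1*(-16566))) = 1/(1/(56 - 34) + (22 - 216)/(-19603 - 1*(-16566))) = 1/(1/22 - 194/(-19603 + 16566)) = 1/(1/22 - 194/(-3037)) = 1/(1/22 - 194*(-1/3037)) = 1/(1/22 + 194/3037) = 1/(7305/66814) = 66814/7305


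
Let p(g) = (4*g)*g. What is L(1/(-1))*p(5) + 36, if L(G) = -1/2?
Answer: -14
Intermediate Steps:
L(G) = -1/2 (L(G) = -1*1/2 = -1/2)
p(g) = 4*g**2
L(1/(-1))*p(5) + 36 = -2*5**2 + 36 = -2*25 + 36 = -1/2*100 + 36 = -50 + 36 = -14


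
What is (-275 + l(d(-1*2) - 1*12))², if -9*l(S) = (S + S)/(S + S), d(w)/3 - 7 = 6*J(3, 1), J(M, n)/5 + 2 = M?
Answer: 6130576/81 ≈ 75686.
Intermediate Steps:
J(M, n) = -10 + 5*M
d(w) = 111 (d(w) = 21 + 3*(6*(-10 + 5*3)) = 21 + 3*(6*(-10 + 15)) = 21 + 3*(6*5) = 21 + 3*30 = 21 + 90 = 111)
l(S) = -⅑ (l(S) = -(S + S)/(9*(S + S)) = -2*S/(9*(2*S)) = -2*S*1/(2*S)/9 = -⅑*1 = -⅑)
(-275 + l(d(-1*2) - 1*12))² = (-275 - ⅑)² = (-2476/9)² = 6130576/81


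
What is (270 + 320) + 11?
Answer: 601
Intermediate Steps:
(270 + 320) + 11 = 590 + 11 = 601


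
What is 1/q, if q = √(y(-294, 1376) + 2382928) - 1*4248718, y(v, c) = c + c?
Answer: -2124359/9025801128922 - √149105/4512900564461 ≈ -2.3545e-7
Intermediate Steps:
y(v, c) = 2*c
q = -4248718 + 4*√149105 (q = √(2*1376 + 2382928) - 1*4248718 = √(2752 + 2382928) - 4248718 = √2385680 - 4248718 = 4*√149105 - 4248718 = -4248718 + 4*√149105 ≈ -4.2472e+6)
1/q = 1/(-4248718 + 4*√149105)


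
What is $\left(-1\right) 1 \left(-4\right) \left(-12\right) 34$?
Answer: $-1632$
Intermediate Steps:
$\left(-1\right) 1 \left(-4\right) \left(-12\right) 34 = \left(-1\right) \left(-4\right) \left(-12\right) 34 = 4 \left(-12\right) 34 = \left(-48\right) 34 = -1632$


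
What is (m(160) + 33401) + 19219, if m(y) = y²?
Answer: 78220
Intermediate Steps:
(m(160) + 33401) + 19219 = (160² + 33401) + 19219 = (25600 + 33401) + 19219 = 59001 + 19219 = 78220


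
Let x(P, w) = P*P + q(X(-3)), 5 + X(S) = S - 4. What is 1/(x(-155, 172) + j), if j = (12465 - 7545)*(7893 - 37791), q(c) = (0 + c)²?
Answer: -1/147073991 ≈ -6.7993e-9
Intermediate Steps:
X(S) = -9 + S (X(S) = -5 + (S - 4) = -5 + (-4 + S) = -9 + S)
q(c) = c²
x(P, w) = 144 + P² (x(P, w) = P*P + (-9 - 3)² = P² + (-12)² = P² + 144 = 144 + P²)
j = -147098160 (j = 4920*(-29898) = -147098160)
1/(x(-155, 172) + j) = 1/((144 + (-155)²) - 147098160) = 1/((144 + 24025) - 147098160) = 1/(24169 - 147098160) = 1/(-147073991) = -1/147073991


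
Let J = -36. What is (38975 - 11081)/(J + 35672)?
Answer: 13947/17818 ≈ 0.78275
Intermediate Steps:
(38975 - 11081)/(J + 35672) = (38975 - 11081)/(-36 + 35672) = 27894/35636 = 27894*(1/35636) = 13947/17818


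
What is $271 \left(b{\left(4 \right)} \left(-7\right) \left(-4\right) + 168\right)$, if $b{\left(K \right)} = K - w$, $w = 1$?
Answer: $68292$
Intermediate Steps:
$b{\left(K \right)} = -1 + K$ ($b{\left(K \right)} = K - 1 = -1 + K$)
$271 \left(b{\left(4 \right)} \left(-7\right) \left(-4\right) + 168\right) = 271 \left(\left(-1 + 4\right) \left(-7\right) \left(-4\right) + 168\right) = 271 \left(3 \left(-7\right) \left(-4\right) + 168\right) = 271 \left(\left(-21\right) \left(-4\right) + 168\right) = 271 \left(84 + 168\right) = 271 \cdot 252 = 68292$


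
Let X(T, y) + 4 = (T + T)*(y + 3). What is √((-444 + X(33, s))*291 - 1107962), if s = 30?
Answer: 2*I*√151133 ≈ 777.52*I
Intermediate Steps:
X(T, y) = -4 + 2*T*(3 + y) (X(T, y) = -4 + (T + T)*(y + 3) = -4 + (2*T)*(3 + y) = -4 + 2*T*(3 + y))
√((-444 + X(33, s))*291 - 1107962) = √((-444 + (-4 + 6*33 + 2*33*30))*291 - 1107962) = √((-444 + (-4 + 198 + 1980))*291 - 1107962) = √((-444 + 2174)*291 - 1107962) = √(1730*291 - 1107962) = √(503430 - 1107962) = √(-604532) = 2*I*√151133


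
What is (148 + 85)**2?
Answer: 54289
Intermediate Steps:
(148 + 85)**2 = 233**2 = 54289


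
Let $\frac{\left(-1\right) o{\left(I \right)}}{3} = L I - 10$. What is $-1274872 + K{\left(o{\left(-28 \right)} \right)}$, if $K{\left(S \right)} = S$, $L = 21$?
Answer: $-1273078$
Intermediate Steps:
$o{\left(I \right)} = 30 - 63 I$ ($o{\left(I \right)} = - 3 \left(21 I - 10\right) = - 3 \left(-10 + 21 I\right) = 30 - 63 I$)
$-1274872 + K{\left(o{\left(-28 \right)} \right)} = -1274872 + \left(30 - -1764\right) = -1274872 + \left(30 + 1764\right) = -1274872 + 1794 = -1273078$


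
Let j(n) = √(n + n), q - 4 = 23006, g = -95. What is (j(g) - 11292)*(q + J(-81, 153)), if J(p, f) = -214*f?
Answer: 109893744 - 9732*I*√190 ≈ 1.0989e+8 - 1.3415e+5*I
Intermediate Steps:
q = 23010 (q = 4 + 23006 = 23010)
j(n) = √2*√n (j(n) = √(2*n) = √2*√n)
(j(g) - 11292)*(q + J(-81, 153)) = (√2*√(-95) - 11292)*(23010 - 214*153) = (√2*(I*√95) - 11292)*(23010 - 32742) = (I*√190 - 11292)*(-9732) = (-11292 + I*√190)*(-9732) = 109893744 - 9732*I*√190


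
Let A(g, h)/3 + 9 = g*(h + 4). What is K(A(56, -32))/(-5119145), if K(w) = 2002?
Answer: -2002/5119145 ≈ -0.00039108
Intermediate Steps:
A(g, h) = -27 + 3*g*(4 + h) (A(g, h) = -27 + 3*(g*(h + 4)) = -27 + 3*(g*(4 + h)) = -27 + 3*g*(4 + h))
K(A(56, -32))/(-5119145) = 2002/(-5119145) = 2002*(-1/5119145) = -2002/5119145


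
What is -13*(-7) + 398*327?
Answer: 130237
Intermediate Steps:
-13*(-7) + 398*327 = 91 + 130146 = 130237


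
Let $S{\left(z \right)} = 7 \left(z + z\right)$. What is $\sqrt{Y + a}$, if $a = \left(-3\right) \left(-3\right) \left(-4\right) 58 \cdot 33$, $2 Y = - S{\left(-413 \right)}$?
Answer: $i \sqrt{66013} \approx 256.93 i$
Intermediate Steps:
$S{\left(z \right)} = 14 z$ ($S{\left(z \right)} = 7 \cdot 2 z = 14 z$)
$Y = 2891$ ($Y = \frac{\left(-1\right) 14 \left(-413\right)}{2} = \frac{\left(-1\right) \left(-5782\right)}{2} = \frac{1}{2} \cdot 5782 = 2891$)
$a = -68904$ ($a = 9 \left(-4\right) 58 \cdot 33 = \left(-36\right) 58 \cdot 33 = \left(-2088\right) 33 = -68904$)
$\sqrt{Y + a} = \sqrt{2891 - 68904} = \sqrt{-66013} = i \sqrt{66013}$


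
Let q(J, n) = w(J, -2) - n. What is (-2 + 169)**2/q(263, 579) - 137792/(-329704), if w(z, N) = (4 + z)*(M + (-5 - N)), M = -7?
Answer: -1093428581/133901037 ≈ -8.1659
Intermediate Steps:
w(z, N) = (-12 - N)*(4 + z) (w(z, N) = (4 + z)*(-7 + (-5 - N)) = (4 + z)*(-12 - N) = (-12 - N)*(4 + z))
q(J, n) = -40 - n - 10*J (q(J, n) = (-48 - 12*J - 4*(-2) - 1*(-2)*J) - n = (-48 - 12*J + 8 + 2*J) - n = (-40 - 10*J) - n = -40 - n - 10*J)
(-2 + 169)**2/q(263, 579) - 137792/(-329704) = (-2 + 169)**2/(-40 - 1*579 - 10*263) - 137792/(-329704) = 167**2/(-40 - 579 - 2630) - 137792*(-1/329704) = 27889/(-3249) + 17224/41213 = 27889*(-1/3249) + 17224/41213 = -27889/3249 + 17224/41213 = -1093428581/133901037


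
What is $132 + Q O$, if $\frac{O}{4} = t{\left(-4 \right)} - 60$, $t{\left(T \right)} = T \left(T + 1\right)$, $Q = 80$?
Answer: $-15228$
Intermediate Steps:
$t{\left(T \right)} = T \left(1 + T\right)$
$O = -192$ ($O = 4 \left(- 4 \left(1 - 4\right) - 60\right) = 4 \left(\left(-4\right) \left(-3\right) - 60\right) = 4 \left(12 - 60\right) = 4 \left(-48\right) = -192$)
$132 + Q O = 132 + 80 \left(-192\right) = 132 - 15360 = -15228$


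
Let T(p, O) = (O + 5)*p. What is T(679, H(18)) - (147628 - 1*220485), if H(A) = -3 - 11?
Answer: 66746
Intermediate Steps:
H(A) = -14
T(p, O) = p*(5 + O) (T(p, O) = (5 + O)*p = p*(5 + O))
T(679, H(18)) - (147628 - 1*220485) = 679*(5 - 14) - (147628 - 1*220485) = 679*(-9) - (147628 - 220485) = -6111 - 1*(-72857) = -6111 + 72857 = 66746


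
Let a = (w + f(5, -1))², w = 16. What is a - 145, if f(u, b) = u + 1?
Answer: 339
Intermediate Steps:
f(u, b) = 1 + u
a = 484 (a = (16 + (1 + 5))² = (16 + 6)² = 22² = 484)
a - 145 = 484 - 145 = 339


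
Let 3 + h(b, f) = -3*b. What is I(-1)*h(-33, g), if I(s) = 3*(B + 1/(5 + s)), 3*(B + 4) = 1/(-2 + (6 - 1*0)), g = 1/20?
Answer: -1056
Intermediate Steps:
g = 1/20 ≈ 0.050000
B = -47/12 (B = -4 + 1/(3*(-2 + (6 - 1*0))) = -4 + 1/(3*(-2 + (6 + 0))) = -4 + 1/(3*(-2 + 6)) = -4 + (1/3)/4 = -4 + (1/3)*(1/4) = -4 + 1/12 = -47/12 ≈ -3.9167)
h(b, f) = -3 - 3*b
I(s) = -47/4 + 3/(5 + s) (I(s) = 3*(-47/12 + 1/(5 + s)) = -47/4 + 3/(5 + s))
I(-1)*h(-33, g) = ((-223 - 47*(-1))/(4*(5 - 1)))*(-3 - 3*(-33)) = ((1/4)*(-223 + 47)/4)*(-3 + 99) = ((1/4)*(1/4)*(-176))*96 = -11*96 = -1056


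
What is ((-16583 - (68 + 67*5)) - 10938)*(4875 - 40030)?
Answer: 981668220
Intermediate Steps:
((-16583 - (68 + 67*5)) - 10938)*(4875 - 40030) = ((-16583 - (68 + 335)) - 10938)*(-35155) = ((-16583 - 1*403) - 10938)*(-35155) = ((-16583 - 403) - 10938)*(-35155) = (-16986 - 10938)*(-35155) = -27924*(-35155) = 981668220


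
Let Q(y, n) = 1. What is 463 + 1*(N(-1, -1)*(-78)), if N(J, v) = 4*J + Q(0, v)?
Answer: 697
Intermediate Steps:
N(J, v) = 1 + 4*J (N(J, v) = 4*J + 1 = 1 + 4*J)
463 + 1*(N(-1, -1)*(-78)) = 463 + 1*((1 + 4*(-1))*(-78)) = 463 + 1*((1 - 4)*(-78)) = 463 + 1*(-3*(-78)) = 463 + 1*234 = 463 + 234 = 697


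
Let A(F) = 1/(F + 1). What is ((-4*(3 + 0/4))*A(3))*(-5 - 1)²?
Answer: -108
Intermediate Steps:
A(F) = 1/(1 + F)
((-4*(3 + 0/4))*A(3))*(-5 - 1)² = ((-4*(3 + 0/4))/(1 + 3))*(-5 - 1)² = (-4*(3 + 0*(¼))/4)*(-6)² = (-4*(3 + 0)*(¼))*36 = (-4*3*(¼))*36 = -12*¼*36 = -3*36 = -108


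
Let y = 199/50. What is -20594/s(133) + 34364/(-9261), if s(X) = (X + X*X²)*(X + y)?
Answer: -878976532034/236877589431 ≈ -3.7107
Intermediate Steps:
y = 199/50 (y = 199*(1/50) = 199/50 ≈ 3.9800)
s(X) = (199/50 + X)*(X + X³) (s(X) = (X + X*X²)*(X + 199/50) = (X + X³)*(199/50 + X) = (199/50 + X)*(X + X³))
-20594/s(133) + 34364/(-9261) = -20594*50/(133*(199 + 50*133 + 50*133³ + 199*133²)) + 34364/(-9261) = -20594*50/(133*(199 + 6650 + 50*2352637 + 199*17689)) + 34364*(-1/9261) = -20594*50/(133*(199 + 6650 + 117631850 + 3520111)) - 34364/9261 = -20594/((1/50)*133*121158810) - 34364/9261 = -20594/1611412173/5 - 34364/9261 = -20594*5/1611412173 - 34364/9261 = -14710/230201739 - 34364/9261 = -878976532034/236877589431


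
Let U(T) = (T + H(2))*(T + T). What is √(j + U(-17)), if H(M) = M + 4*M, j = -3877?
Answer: I*√3639 ≈ 60.324*I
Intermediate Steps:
H(M) = 5*M
U(T) = 2*T*(10 + T) (U(T) = (T + 5*2)*(T + T) = (T + 10)*(2*T) = (10 + T)*(2*T) = 2*T*(10 + T))
√(j + U(-17)) = √(-3877 + 2*(-17)*(10 - 17)) = √(-3877 + 2*(-17)*(-7)) = √(-3877 + 238) = √(-3639) = I*√3639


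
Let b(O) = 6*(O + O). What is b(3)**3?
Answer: 46656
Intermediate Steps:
b(O) = 12*O (b(O) = 6*(2*O) = 12*O)
b(3)**3 = (12*3)**3 = 36**3 = 46656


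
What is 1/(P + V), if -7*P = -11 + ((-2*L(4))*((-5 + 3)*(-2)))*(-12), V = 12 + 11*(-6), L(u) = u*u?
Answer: -7/1903 ≈ -0.0036784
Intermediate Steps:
L(u) = u²
V = -54 (V = 12 - 66 = -54)
P = -1525/7 (P = -(-11 + ((-2*4²)*((-5 + 3)*(-2)))*(-12))/7 = -(-11 + ((-2*16)*(-2*(-2)))*(-12))/7 = -(-11 - 32*4*(-12))/7 = -(-11 - 128*(-12))/7 = -(-11 + 1536)/7 = -⅐*1525 = -1525/7 ≈ -217.86)
1/(P + V) = 1/(-1525/7 - 54) = 1/(-1903/7) = -7/1903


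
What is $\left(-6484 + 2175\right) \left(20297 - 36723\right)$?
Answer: $70779634$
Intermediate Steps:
$\left(-6484 + 2175\right) \left(20297 - 36723\right) = \left(-4309\right) \left(-16426\right) = 70779634$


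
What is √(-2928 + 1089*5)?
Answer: √2517 ≈ 50.170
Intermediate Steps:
√(-2928 + 1089*5) = √(-2928 + 5445) = √2517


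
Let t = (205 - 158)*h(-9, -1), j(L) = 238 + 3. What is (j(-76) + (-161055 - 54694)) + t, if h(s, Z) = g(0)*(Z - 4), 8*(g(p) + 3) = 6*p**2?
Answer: -214803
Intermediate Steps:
j(L) = 241
g(p) = -3 + 3*p**2/4 (g(p) = -3 + (6*p**2)/8 = -3 + 3*p**2/4)
h(s, Z) = 12 - 3*Z (h(s, Z) = (-3 + (3/4)*0**2)*(Z - 4) = (-3 + (3/4)*0)*(-4 + Z) = (-3 + 0)*(-4 + Z) = -3*(-4 + Z) = 12 - 3*Z)
t = 705 (t = (205 - 158)*(12 - 3*(-1)) = 47*(12 + 3) = 47*15 = 705)
(j(-76) + (-161055 - 54694)) + t = (241 + (-161055 - 54694)) + 705 = (241 - 215749) + 705 = -215508 + 705 = -214803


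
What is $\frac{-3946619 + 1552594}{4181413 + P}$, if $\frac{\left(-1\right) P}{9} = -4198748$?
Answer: $- \frac{478805}{8394029} \approx -0.057041$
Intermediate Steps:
$P = 37788732$ ($P = \left(-9\right) \left(-4198748\right) = 37788732$)
$\frac{-3946619 + 1552594}{4181413 + P} = \frac{-3946619 + 1552594}{4181413 + 37788732} = - \frac{2394025}{41970145} = \left(-2394025\right) \frac{1}{41970145} = - \frac{478805}{8394029}$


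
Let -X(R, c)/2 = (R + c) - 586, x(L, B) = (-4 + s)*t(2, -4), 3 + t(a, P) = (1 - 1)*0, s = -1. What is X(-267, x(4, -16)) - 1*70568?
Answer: -68892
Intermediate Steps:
t(a, P) = -3 (t(a, P) = -3 + (1 - 1)*0 = -3 + 0*0 = -3 + 0 = -3)
x(L, B) = 15 (x(L, B) = (-4 - 1)*(-3) = -5*(-3) = 15)
X(R, c) = 1172 - 2*R - 2*c (X(R, c) = -2*((R + c) - 586) = -2*(-586 + R + c) = 1172 - 2*R - 2*c)
X(-267, x(4, -16)) - 1*70568 = (1172 - 2*(-267) - 2*15) - 1*70568 = (1172 + 534 - 30) - 70568 = 1676 - 70568 = -68892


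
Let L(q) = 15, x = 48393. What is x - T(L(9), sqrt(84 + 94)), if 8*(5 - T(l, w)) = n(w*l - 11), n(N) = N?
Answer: 387093/8 + 15*sqrt(178)/8 ≈ 48412.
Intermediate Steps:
T(l, w) = 51/8 - l*w/8 (T(l, w) = 5 - (w*l - 11)/8 = 5 - (l*w - 11)/8 = 5 - (-11 + l*w)/8 = 5 + (11/8 - l*w/8) = 51/8 - l*w/8)
x - T(L(9), sqrt(84 + 94)) = 48393 - (51/8 - 1/8*15*sqrt(84 + 94)) = 48393 - (51/8 - 1/8*15*sqrt(178)) = 48393 - (51/8 - 15*sqrt(178)/8) = 48393 + (-51/8 + 15*sqrt(178)/8) = 387093/8 + 15*sqrt(178)/8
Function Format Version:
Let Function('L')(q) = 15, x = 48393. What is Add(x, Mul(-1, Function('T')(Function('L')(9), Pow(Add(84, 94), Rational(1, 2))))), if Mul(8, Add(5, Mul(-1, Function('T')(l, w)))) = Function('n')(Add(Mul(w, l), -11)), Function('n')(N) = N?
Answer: Add(Rational(387093, 8), Mul(Rational(15, 8), Pow(178, Rational(1, 2)))) ≈ 48412.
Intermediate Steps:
Function('T')(l, w) = Add(Rational(51, 8), Mul(Rational(-1, 8), l, w)) (Function('T')(l, w) = Add(5, Mul(Rational(-1, 8), Add(Mul(w, l), -11))) = Add(5, Mul(Rational(-1, 8), Add(Mul(l, w), -11))) = Add(5, Mul(Rational(-1, 8), Add(-11, Mul(l, w)))) = Add(5, Add(Rational(11, 8), Mul(Rational(-1, 8), l, w))) = Add(Rational(51, 8), Mul(Rational(-1, 8), l, w)))
Add(x, Mul(-1, Function('T')(Function('L')(9), Pow(Add(84, 94), Rational(1, 2))))) = Add(48393, Mul(-1, Add(Rational(51, 8), Mul(Rational(-1, 8), 15, Pow(Add(84, 94), Rational(1, 2)))))) = Add(48393, Mul(-1, Add(Rational(51, 8), Mul(Rational(-1, 8), 15, Pow(178, Rational(1, 2)))))) = Add(48393, Mul(-1, Add(Rational(51, 8), Mul(Rational(-15, 8), Pow(178, Rational(1, 2)))))) = Add(48393, Add(Rational(-51, 8), Mul(Rational(15, 8), Pow(178, Rational(1, 2))))) = Add(Rational(387093, 8), Mul(Rational(15, 8), Pow(178, Rational(1, 2))))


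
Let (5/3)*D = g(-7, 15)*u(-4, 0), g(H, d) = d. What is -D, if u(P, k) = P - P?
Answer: 0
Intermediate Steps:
u(P, k) = 0
D = 0 (D = 3*(15*0)/5 = (⅗)*0 = 0)
-D = -1*0 = 0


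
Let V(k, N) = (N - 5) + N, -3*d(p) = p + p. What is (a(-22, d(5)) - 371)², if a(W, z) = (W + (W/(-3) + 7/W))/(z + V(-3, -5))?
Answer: 200633222241/1464100 ≈ 1.3704e+5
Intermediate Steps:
d(p) = -2*p/3 (d(p) = -(p + p)/3 = -2*p/3)
V(k, N) = -5 + 2*N (V(k, N) = (-5 + N) + N = -5 + 2*N)
a(W, z) = (7/W + 2*W/3)/(-15 + z) (a(W, z) = (W + (W/(-3) + 7/W))/(z + (-5 + 2*(-5))) = (W + (W*(-⅓) + 7/W))/(z + (-5 - 10)) = (W + (-W/3 + 7/W))/(z - 15) = (W + (7/W - W/3))/(-15 + z) = (7/W + 2*W/3)/(-15 + z))
(a(-22, d(5)) - 371)² = ((⅓)*(21 + 2*(-22)²)/(-22*(-15 - ⅔*5)) - 371)² = ((⅓)*(-1/22)*(21 + 2*484)/(-15 - 10/3) - 371)² = ((⅓)*(-1/22)*(21 + 968)/(-55/3) - 371)² = ((⅓)*(-1/22)*(-3/55)*989 - 371)² = (989/1210 - 371)² = (-447921/1210)² = 200633222241/1464100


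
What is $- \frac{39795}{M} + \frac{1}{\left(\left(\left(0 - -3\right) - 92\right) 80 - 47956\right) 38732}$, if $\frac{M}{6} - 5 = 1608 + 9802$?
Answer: $- \frac{2829694620131}{4870103891856} \approx -0.58103$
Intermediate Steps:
$M = 68490$ ($M = 30 + 6 \left(1608 + 9802\right) = 30 + 6 \cdot 11410 = 30 + 68460 = 68490$)
$- \frac{39795}{M} + \frac{1}{\left(\left(\left(0 - -3\right) - 92\right) 80 - 47956\right) 38732} = - \frac{39795}{68490} + \frac{1}{\left(\left(\left(0 - -3\right) - 92\right) 80 - 47956\right) 38732} = \left(-39795\right) \frac{1}{68490} + \frac{1}{\left(\left(0 + 3\right) - 92\right) 80 - 47956} \cdot \frac{1}{38732} = - \frac{2653}{4566} + \frac{1}{\left(3 - 92\right) 80 - 47956} \cdot \frac{1}{38732} = - \frac{2653}{4566} + \frac{1}{\left(-89\right) 80 - 47956} \cdot \frac{1}{38732} = - \frac{2653}{4566} + \frac{1}{-7120 - 47956} \cdot \frac{1}{38732} = - \frac{2653}{4566} + \frac{1}{-55076} \cdot \frac{1}{38732} = - \frac{2653}{4566} - \frac{1}{2133203632} = - \frac{2829694620131}{4870103891856}$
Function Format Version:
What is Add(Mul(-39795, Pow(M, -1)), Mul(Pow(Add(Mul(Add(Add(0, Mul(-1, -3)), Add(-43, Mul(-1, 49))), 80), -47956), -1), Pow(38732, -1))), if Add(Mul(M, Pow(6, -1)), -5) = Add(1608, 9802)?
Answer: Rational(-2829694620131, 4870103891856) ≈ -0.58103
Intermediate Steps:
M = 68490 (M = Add(30, Mul(6, Add(1608, 9802))) = Add(30, Mul(6, 11410)) = Add(30, 68460) = 68490)
Add(Mul(-39795, Pow(M, -1)), Mul(Pow(Add(Mul(Add(Add(0, Mul(-1, -3)), Add(-43, Mul(-1, 49))), 80), -47956), -1), Pow(38732, -1))) = Add(Mul(-39795, Pow(68490, -1)), Mul(Pow(Add(Mul(Add(Add(0, Mul(-1, -3)), Add(-43, Mul(-1, 49))), 80), -47956), -1), Pow(38732, -1))) = Add(Mul(-39795, Rational(1, 68490)), Mul(Pow(Add(Mul(Add(Add(0, 3), Add(-43, -49)), 80), -47956), -1), Rational(1, 38732))) = Add(Rational(-2653, 4566), Mul(Pow(Add(Mul(Add(3, -92), 80), -47956), -1), Rational(1, 38732))) = Add(Rational(-2653, 4566), Mul(Pow(Add(Mul(-89, 80), -47956), -1), Rational(1, 38732))) = Add(Rational(-2653, 4566), Mul(Pow(Add(-7120, -47956), -1), Rational(1, 38732))) = Add(Rational(-2653, 4566), Mul(Pow(-55076, -1), Rational(1, 38732))) = Add(Rational(-2653, 4566), Mul(Rational(-1, 55076), Rational(1, 38732))) = Add(Rational(-2653, 4566), Rational(-1, 2133203632)) = Rational(-2829694620131, 4870103891856)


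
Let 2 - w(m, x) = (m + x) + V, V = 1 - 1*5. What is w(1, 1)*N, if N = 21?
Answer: 84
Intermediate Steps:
V = -4 (V = 1 - 5 = -4)
w(m, x) = 6 - m - x (w(m, x) = 2 - ((m + x) - 4) = 2 - (-4 + m + x) = 2 + (4 - m - x) = 6 - m - x)
w(1, 1)*N = (6 - 1*1 - 1*1)*21 = (6 - 1 - 1)*21 = 4*21 = 84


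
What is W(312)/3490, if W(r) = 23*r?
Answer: 3588/1745 ≈ 2.0562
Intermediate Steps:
W(312)/3490 = (23*312)/3490 = 7176*(1/3490) = 3588/1745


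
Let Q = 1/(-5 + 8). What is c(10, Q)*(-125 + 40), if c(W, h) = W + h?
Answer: -2635/3 ≈ -878.33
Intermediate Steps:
Q = ⅓ (Q = 1/3 = ⅓ ≈ 0.33333)
c(10, Q)*(-125 + 40) = (10 + ⅓)*(-125 + 40) = (31/3)*(-85) = -2635/3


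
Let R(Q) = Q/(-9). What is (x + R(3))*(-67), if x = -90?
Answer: 18157/3 ≈ 6052.3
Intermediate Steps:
R(Q) = -Q/9 (R(Q) = Q*(-⅑) = -Q/9)
(x + R(3))*(-67) = (-90 - ⅑*3)*(-67) = (-90 - ⅓)*(-67) = -271/3*(-67) = 18157/3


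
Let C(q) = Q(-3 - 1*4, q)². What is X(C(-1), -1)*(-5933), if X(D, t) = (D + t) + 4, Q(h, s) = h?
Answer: -308516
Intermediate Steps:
C(q) = 49 (C(q) = (-3 - 1*4)² = (-3 - 4)² = (-7)² = 49)
X(D, t) = 4 + D + t
X(C(-1), -1)*(-5933) = (4 + 49 - 1)*(-5933) = 52*(-5933) = -308516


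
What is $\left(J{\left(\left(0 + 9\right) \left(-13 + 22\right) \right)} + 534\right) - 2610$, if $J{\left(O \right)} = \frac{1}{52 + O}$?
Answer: $- \frac{276107}{133} \approx -2076.0$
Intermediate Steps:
$\left(J{\left(\left(0 + 9\right) \left(-13 + 22\right) \right)} + 534\right) - 2610 = \left(\frac{1}{52 + \left(0 + 9\right) \left(-13 + 22\right)} + 534\right) - 2610 = \left(\frac{1}{52 + 9 \cdot 9} + 534\right) - 2610 = \left(\frac{1}{52 + 81} + 534\right) - 2610 = \left(\frac{1}{133} + 534\right) - 2610 = \frac{71023}{133} - 2610 = - \frac{276107}{133}$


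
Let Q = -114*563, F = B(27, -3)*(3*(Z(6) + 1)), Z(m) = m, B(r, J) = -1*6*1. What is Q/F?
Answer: 10697/21 ≈ 509.38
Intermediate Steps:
B(r, J) = -6 (B(r, J) = -6*1 = -6)
F = -126 (F = -18*(6 + 1) = -18*7 = -6*21 = -126)
Q = -64182
Q/F = -64182/(-126) = -64182*(-1/126) = 10697/21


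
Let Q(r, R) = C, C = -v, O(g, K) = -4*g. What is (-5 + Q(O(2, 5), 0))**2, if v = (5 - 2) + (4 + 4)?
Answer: 256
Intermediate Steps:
v = 11 (v = 3 + 8 = 11)
C = -11 (C = -1*11 = -11)
Q(r, R) = -11
(-5 + Q(O(2, 5), 0))**2 = (-5 - 11)**2 = (-16)**2 = 256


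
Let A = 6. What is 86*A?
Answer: 516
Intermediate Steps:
86*A = 86*6 = 516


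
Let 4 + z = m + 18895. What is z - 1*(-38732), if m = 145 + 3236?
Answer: 61004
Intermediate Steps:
m = 3381
z = 22272 (z = -4 + (3381 + 18895) = -4 + 22276 = 22272)
z - 1*(-38732) = 22272 - 1*(-38732) = 22272 + 38732 = 61004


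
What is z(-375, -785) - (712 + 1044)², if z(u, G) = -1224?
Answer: -3084760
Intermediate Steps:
z(-375, -785) - (712 + 1044)² = -1224 - (712 + 1044)² = -1224 - 1*1756² = -1224 - 1*3083536 = -1224 - 3083536 = -3084760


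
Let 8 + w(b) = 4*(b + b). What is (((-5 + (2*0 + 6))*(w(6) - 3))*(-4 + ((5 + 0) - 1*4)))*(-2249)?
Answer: 249639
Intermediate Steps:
w(b) = -8 + 8*b (w(b) = -8 + 4*(b + b) = -8 + 4*(2*b) = -8 + 8*b)
(((-5 + (2*0 + 6))*(w(6) - 3))*(-4 + ((5 + 0) - 1*4)))*(-2249) = (((-5 + (2*0 + 6))*((-8 + 8*6) - 3))*(-4 + ((5 + 0) - 1*4)))*(-2249) = (((-5 + (0 + 6))*((-8 + 48) - 3))*(-4 + (5 - 4)))*(-2249) = (((-5 + 6)*(40 - 3))*(-4 + 1))*(-2249) = ((1*37)*(-3))*(-2249) = (37*(-3))*(-2249) = -111*(-2249) = 249639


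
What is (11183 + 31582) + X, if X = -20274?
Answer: 22491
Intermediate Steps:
(11183 + 31582) + X = (11183 + 31582) - 20274 = 42765 - 20274 = 22491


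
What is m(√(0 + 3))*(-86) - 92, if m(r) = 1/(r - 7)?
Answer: -1815/23 + 43*√3/23 ≈ -75.675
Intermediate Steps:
m(r) = 1/(-7 + r)
m(√(0 + 3))*(-86) - 92 = -86/(-7 + √(0 + 3)) - 92 = -86/(-7 + √3) - 92 = -92 - 86/(-7 + √3)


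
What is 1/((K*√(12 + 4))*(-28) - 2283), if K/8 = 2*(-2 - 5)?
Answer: 1/10261 ≈ 9.7456e-5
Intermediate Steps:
K = -112 (K = 8*(2*(-2 - 5)) = 8*(2*(-7)) = 8*(-14) = -112)
1/((K*√(12 + 4))*(-28) - 2283) = 1/(-112*√(12 + 4)*(-28) - 2283) = 1/(-112*√16*(-28) - 2283) = 1/(-112*4*(-28) - 2283) = 1/(-448*(-28) - 2283) = 1/(12544 - 2283) = 1/10261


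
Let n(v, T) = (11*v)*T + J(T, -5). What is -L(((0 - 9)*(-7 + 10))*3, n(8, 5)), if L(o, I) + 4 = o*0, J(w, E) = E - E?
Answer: 4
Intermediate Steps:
J(w, E) = 0
n(v, T) = 11*T*v (n(v, T) = (11*v)*T + 0 = 11*T*v + 0 = 11*T*v)
L(o, I) = -4 (L(o, I) = -4 + o*0 = -4 + 0 = -4)
-L(((0 - 9)*(-7 + 10))*3, n(8, 5)) = -1*(-4) = 4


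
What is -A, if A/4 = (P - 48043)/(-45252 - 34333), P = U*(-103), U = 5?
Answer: -194232/79585 ≈ -2.4406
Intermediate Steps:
P = -515 (P = 5*(-103) = -515)
A = 194232/79585 (A = 4*((-515 - 48043)/(-45252 - 34333)) = 4*(-48558/(-79585)) = 4*(-48558*(-1/79585)) = 4*(48558/79585) = 194232/79585 ≈ 2.4406)
-A = -1*194232/79585 = -194232/79585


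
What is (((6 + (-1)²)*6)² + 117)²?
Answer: 3538161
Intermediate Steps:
(((6 + (-1)²)*6)² + 117)² = (((6 + 1)*6)² + 117)² = ((7*6)² + 117)² = (42² + 117)² = (1764 + 117)² = 1881² = 3538161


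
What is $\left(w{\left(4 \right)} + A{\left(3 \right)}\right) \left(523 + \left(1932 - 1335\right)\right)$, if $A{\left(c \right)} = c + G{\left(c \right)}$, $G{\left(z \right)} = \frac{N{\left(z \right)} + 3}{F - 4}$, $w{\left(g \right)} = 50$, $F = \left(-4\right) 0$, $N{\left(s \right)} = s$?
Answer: $57680$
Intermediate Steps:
$F = 0$
$G{\left(z \right)} = - \frac{3}{4} - \frac{z}{4}$ ($G{\left(z \right)} = \frac{z + 3}{0 - 4} = \frac{3 + z}{-4} = \left(3 + z\right) \left(- \frac{1}{4}\right) = - \frac{3}{4} - \frac{z}{4}$)
$A{\left(c \right)} = - \frac{3}{4} + \frac{3 c}{4}$ ($A{\left(c \right)} = c - \left(\frac{3}{4} + \frac{c}{4}\right) = - \frac{3}{4} + \frac{3 c}{4}$)
$\left(w{\left(4 \right)} + A{\left(3 \right)}\right) \left(523 + \left(1932 - 1335\right)\right) = \left(50 + \left(- \frac{3}{4} + \frac{3}{4} \cdot 3\right)\right) \left(523 + \left(1932 - 1335\right)\right) = \left(50 + \left(- \frac{3}{4} + \frac{9}{4}\right)\right) \left(523 + \left(1932 - 1335\right)\right) = \left(50 + \frac{3}{2}\right) \left(523 + 597\right) = \frac{103}{2} \cdot 1120 = 57680$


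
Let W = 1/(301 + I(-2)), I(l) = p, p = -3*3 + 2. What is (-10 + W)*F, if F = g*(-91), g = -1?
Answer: -38207/42 ≈ -909.69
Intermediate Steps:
p = -7 (p = -9 + 2 = -7)
I(l) = -7
F = 91 (F = -1*(-91) = 91)
W = 1/294 (W = 1/(301 - 7) = 1/294 ≈ 0.0034014)
(-10 + W)*F = (-10 + 1/294)*91 = -2939/294*91 = -38207/42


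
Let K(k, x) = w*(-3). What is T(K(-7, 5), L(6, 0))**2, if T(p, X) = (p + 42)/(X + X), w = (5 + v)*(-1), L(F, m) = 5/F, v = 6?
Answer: 2025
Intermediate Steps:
w = -11 (w = (5 + 6)*(-1) = 11*(-1) = -11)
K(k, x) = 33 (K(k, x) = -11*(-3) = 33)
T(p, X) = (42 + p)/(2*X) (T(p, X) = (42 + p)/((2*X)) = (42 + p)*(1/(2*X)) = (42 + p)/(2*X))
T(K(-7, 5), L(6, 0))**2 = ((42 + 33)/(2*((5/6))))**2 = ((1/2)*75/(5*(1/6)))**2 = ((1/2)*75/(5/6))**2 = ((1/2)*(6/5)*75)**2 = 45**2 = 2025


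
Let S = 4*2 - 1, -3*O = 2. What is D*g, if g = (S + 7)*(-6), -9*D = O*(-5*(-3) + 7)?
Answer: -1232/9 ≈ -136.89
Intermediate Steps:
O = -2/3 (O = -1/3*2 = -2/3 ≈ -0.66667)
S = 7 (S = 8 - 1 = 7)
D = 44/27 (D = -(-2)*(-5*(-3) + 7)/27 = -(-2)*(15 + 7)/27 = -(-2)*22/27 = -1/9*(-44/3) = 44/27 ≈ 1.6296)
g = -84 (g = (7 + 7)*(-6) = 14*(-6) = -84)
D*g = (44/27)*(-84) = -1232/9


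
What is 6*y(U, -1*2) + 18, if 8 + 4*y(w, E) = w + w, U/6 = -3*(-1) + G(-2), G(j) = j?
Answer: 24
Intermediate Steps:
U = 6 (U = 6*(-3*(-1) - 2) = 6*(3 - 2) = 6*1 = 6)
y(w, E) = -2 + w/2 (y(w, E) = -2 + (w + w)/4 = -2 + (2*w)/4 = -2 + w/2)
6*y(U, -1*2) + 18 = 6*(-2 + (1/2)*6) + 18 = 6*(-2 + 3) + 18 = 6*1 + 18 = 6 + 18 = 24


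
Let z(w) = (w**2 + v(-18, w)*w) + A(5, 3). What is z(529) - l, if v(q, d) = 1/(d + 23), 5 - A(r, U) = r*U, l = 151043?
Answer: 3090935/24 ≈ 1.2879e+5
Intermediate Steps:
A(r, U) = 5 - U*r (A(r, U) = 5 - r*U = 5 - U*r)
v(q, d) = 1/(23 + d)
z(w) = -10 + w**2 + w/(23 + w) (z(w) = (w**2 + w/(23 + w)) + (5 - 1*3*5) = (w**2 + w/(23 + w)) + (5 - 15) = (w**2 + w/(23 + w)) - 10 = -10 + w**2 + w/(23 + w))
z(529) - l = (529 + (-10 + 529**2)*(23 + 529))/(23 + 529) - 1*151043 = (529 + (-10 + 279841)*552)/552 - 151043 = (529 + 279831*552)/552 - 151043 = (529 + 154466712)/552 - 151043 = (1/552)*154467241 - 151043 = 6715967/24 - 151043 = 3090935/24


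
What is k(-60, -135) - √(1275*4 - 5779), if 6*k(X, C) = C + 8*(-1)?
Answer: -143/6 - I*√679 ≈ -23.833 - 26.058*I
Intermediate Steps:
k(X, C) = -4/3 + C/6 (k(X, C) = (C + 8*(-1))/6 = (C - 8)/6 = (-8 + C)/6 = -4/3 + C/6)
k(-60, -135) - √(1275*4 - 5779) = (-4/3 + (⅙)*(-135)) - √(1275*4 - 5779) = (-4/3 - 45/2) - √(5100 - 5779) = -143/6 - √(-679) = -143/6 - I*√679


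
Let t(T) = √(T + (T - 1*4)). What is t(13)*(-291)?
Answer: -291*√22 ≈ -1364.9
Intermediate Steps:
t(T) = √(-4 + 2*T) (t(T) = √(T + (T - 4)) = √(T + (-4 + T)) = √(-4 + 2*T))
t(13)*(-291) = √(-4 + 2*13)*(-291) = √(-4 + 26)*(-291) = √22*(-291) = -291*√22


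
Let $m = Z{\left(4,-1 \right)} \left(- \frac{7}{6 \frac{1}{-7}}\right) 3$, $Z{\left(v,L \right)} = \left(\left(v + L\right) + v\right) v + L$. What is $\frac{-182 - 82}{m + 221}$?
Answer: $- \frac{528}{1765} \approx -0.29915$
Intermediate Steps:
$Z{\left(v,L \right)} = L + v \left(L + 2 v\right)$ ($Z{\left(v,L \right)} = \left(\left(L + v\right) + v\right) v + L = \left(L + 2 v\right) v + L = v \left(L + 2 v\right) + L = L + v \left(L + 2 v\right)$)
$m = \frac{1323}{2}$ ($m = \left(-1 + 2 \cdot 4^{2} - 4\right) \left(- \frac{7}{6 \frac{1}{-7}}\right) 3 = \left(-1 + 2 \cdot 16 - 4\right) \left(- \frac{7}{6 \left(- \frac{1}{7}\right)}\right) 3 = \left(-1 + 32 - 4\right) \left(- \frac{7}{- \frac{6}{7}}\right) 3 = 27 \left(\left(-7\right) \left(- \frac{7}{6}\right)\right) 3 = 27 \cdot \frac{49}{6} \cdot 3 = \frac{441}{2} \cdot 3 = \frac{1323}{2} \approx 661.5$)
$\frac{-182 - 82}{m + 221} = \frac{-182 - 82}{\frac{1323}{2} + 221} = - \frac{264}{\frac{1765}{2}} = \left(-264\right) \frac{2}{1765} = - \frac{528}{1765}$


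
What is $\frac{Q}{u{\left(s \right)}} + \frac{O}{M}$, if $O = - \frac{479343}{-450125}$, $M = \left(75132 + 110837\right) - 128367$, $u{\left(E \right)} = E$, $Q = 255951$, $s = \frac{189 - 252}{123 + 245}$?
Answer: $- \frac{271351881424232599}{181496701750} \approx -1.4951 \cdot 10^{6}$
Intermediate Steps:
$s = - \frac{63}{368} \approx -0.1712$
$M = 57602$ ($M = 185969 - 128367 = 57602$)
$O = \frac{479343}{450125}$ ($O = \left(-479343\right) \left(- \frac{1}{450125}\right) = \frac{479343}{450125} \approx 1.0649$)
$\frac{Q}{u{\left(s \right)}} + \frac{O}{M} = \frac{255951}{- \frac{63}{368}} + \frac{479343}{450125 \cdot 57602} = 255951 \left(- \frac{368}{63}\right) + \frac{479343}{450125} \cdot \frac{1}{57602} = - \frac{10465552}{7} + \frac{479343}{25928100250} = - \frac{271351881424232599}{181496701750}$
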